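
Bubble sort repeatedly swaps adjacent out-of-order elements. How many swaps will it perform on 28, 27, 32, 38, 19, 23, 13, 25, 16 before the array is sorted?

26 swaps

Minimum adjacent swaps = number of inversions (each swap of adjacent out-of-order elements removes one inversion and no swap can remove more).
Count inversions — for each element, later elements that are smaller:
28: 27, 19, 23, 13, 25, 16 → 6
27: 19, 23, 13, 25, 16 → 5
32: 19, 23, 13, 25, 16 → 5
38: 19, 23, 13, 25, 16 → 5
19: 13, 16 → 2
23: 13, 16 → 2
13: none → 0
25: 16 → 1
16: none → 0
Total inversions: 6 + 5 + 5 + 5 + 2 + 2 + 0 + 1 + 0 = 26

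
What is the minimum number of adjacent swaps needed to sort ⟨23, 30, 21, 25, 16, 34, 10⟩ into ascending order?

Minimum adjacent swaps = number of inversions (each swap of adjacent out-of-order elements removes one inversion and no swap can remove more).
Count inversions — for each element, later elements that are smaller:
23: 21, 16, 10 → 3
30: 21, 25, 16, 10 → 4
21: 16, 10 → 2
25: 16, 10 → 2
16: 10 → 1
34: 10 → 1
10: none → 0
Total inversions: 3 + 4 + 2 + 2 + 1 + 1 + 0 = 13

13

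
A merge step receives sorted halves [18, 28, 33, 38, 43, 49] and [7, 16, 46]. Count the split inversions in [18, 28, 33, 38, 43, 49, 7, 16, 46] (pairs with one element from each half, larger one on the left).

13 cross-inversions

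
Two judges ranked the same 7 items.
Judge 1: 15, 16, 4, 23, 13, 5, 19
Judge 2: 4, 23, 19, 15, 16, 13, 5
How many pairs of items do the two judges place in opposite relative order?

Assign each item its position (1..7) in the first ordering, then rewrite the second ordering as that position sequence:
positions: 15→1, 16→2, 4→3, 23→4, 13→5, 5→6, 19→7
second ordering as positions: [3, 4, 7, 1, 2, 5, 6]
Discordant pairs = inversions in this position sequence.
3: 1, 2 → 2
4: 1, 2 → 2
7: 1, 2, 5, 6 → 4
1: 0
2: 0
5: 0
6: 0
Total: 2 + 2 + 4 + 0 + 0 + 0 + 0 = 8

There are 8 discordant pairs.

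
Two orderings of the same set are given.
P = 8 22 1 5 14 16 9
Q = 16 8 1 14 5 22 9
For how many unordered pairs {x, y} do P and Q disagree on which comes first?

9

Assign each item its position (1..7) in the first ordering, then rewrite the second ordering as that position sequence:
positions: 8→1, 22→2, 1→3, 5→4, 14→5, 16→6, 9→7
second ordering as positions: [6, 1, 3, 5, 4, 2, 7]
Discordant pairs = inversions in this position sequence.
6: 1, 3, 5, 4, 2 → 5
1: 0
3: 2 → 1
5: 4, 2 → 2
4: 2 → 1
2: 0
7: 0
Total: 5 + 0 + 1 + 2 + 1 + 0 + 0 = 9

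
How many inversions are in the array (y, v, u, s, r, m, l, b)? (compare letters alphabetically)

Count, for each position, how many later elements it exceeds:
y: 7
v: 6
u: 5
s: 4
r: 3
m: 2
l: 1
b: 0
Sum: 7 + 6 + 5 + 4 + 3 + 2 + 1 + 0 = 28

There are 28 out-of-order pairs.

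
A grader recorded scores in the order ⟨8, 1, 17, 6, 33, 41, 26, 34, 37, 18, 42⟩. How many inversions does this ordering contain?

12 inversions

Count, for each position, how many later elements it exceeds:
8 → 1, 6 → 2
1 → none → 0
17 → 6 → 1
6 → none → 0
33 → 26, 18 → 2
41 → 26, 34, 37, 18 → 4
26 → 18 → 1
34 → 18 → 1
37 → 18 → 1
18 → none → 0
42 → none → 0
Sum: 2 + 0 + 1 + 0 + 2 + 4 + 1 + 1 + 1 + 0 + 0 = 12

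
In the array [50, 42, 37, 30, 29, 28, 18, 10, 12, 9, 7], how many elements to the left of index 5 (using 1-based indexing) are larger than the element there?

The element at index 5 is 29.
Elements before it: 50, 42, 37, 30
Those larger than 29: 50, 42, 37, 30

4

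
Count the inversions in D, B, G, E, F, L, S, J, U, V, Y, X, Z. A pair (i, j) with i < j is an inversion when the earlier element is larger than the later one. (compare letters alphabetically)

6 inversions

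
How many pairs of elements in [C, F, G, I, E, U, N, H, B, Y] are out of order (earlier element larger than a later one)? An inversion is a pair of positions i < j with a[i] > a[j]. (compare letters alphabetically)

For each element, count later entries that are smaller:
C → B → 1
F → E, B → 2
G → E, B → 2
I → E, H, B → 3
E → B → 1
U → N, H, B → 3
N → H, B → 2
H → B → 1
B → none → 0
Y → none → 0
Sum: 1 + 2 + 2 + 3 + 1 + 3 + 2 + 1 + 0 + 0 = 15

15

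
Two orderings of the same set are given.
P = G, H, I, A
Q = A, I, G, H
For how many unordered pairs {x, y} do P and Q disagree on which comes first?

There are 5 disagreeing pairs.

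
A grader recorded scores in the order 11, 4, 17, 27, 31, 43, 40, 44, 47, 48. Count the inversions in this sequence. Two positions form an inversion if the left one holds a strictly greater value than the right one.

Inversions: 2

For each element, count later entries that are smaller:
11 → 4 → 1
4 → none → 0
17 → none → 0
27 → none → 0
31 → none → 0
43 → 40 → 1
40 → none → 0
44 → none → 0
47 → none → 0
48 → none → 0
Sum: 1 + 0 + 0 + 0 + 0 + 1 + 0 + 0 + 0 + 0 = 2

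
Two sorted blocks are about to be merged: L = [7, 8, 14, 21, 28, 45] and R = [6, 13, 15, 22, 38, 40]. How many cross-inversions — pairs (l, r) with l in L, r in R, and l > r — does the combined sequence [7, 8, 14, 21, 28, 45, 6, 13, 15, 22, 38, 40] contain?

Split inversions: 17

Count, for every r in R, how many entries of L exceed r:
r = 6: 7, 8, 14, 21, 28, 45 → 6
r = 13: 14, 21, 28, 45 → 4
r = 15: 21, 28, 45 → 3
r = 22: 28, 45 → 2
r = 38: 45 → 1
r = 40: 45 → 1
Cross-inversions: 6 + 4 + 3 + 2 + 1 + 1 = 17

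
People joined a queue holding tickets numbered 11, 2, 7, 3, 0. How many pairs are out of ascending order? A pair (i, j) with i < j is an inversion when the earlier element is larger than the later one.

Listing every pair i<j with a[i]>a[j] (using 0-based positions):
(0,1): 11 > 2
(0,2): 11 > 7
(0,3): 11 > 3
(0,4): 11 > 0
(1,4): 2 > 0
(2,3): 7 > 3
(2,4): 7 > 0
(3,4): 3 > 0
That's 8 pairs.

8 inversions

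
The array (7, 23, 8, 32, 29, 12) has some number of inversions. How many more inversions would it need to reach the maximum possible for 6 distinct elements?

Maximum inversions for 6 distinct elements is C(6, 2) = 6·5/2 = 15.
Current inversions — for each element, count later smaller elements:
7: 0
23: 2
8: 0
32: 2
29: 1
12: 0
Current total: 0 + 2 + 0 + 2 + 1 + 0 = 5
Shortfall: 15 − 5 = 10

10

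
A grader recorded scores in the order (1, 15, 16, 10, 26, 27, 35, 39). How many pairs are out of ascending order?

There are 2 inversions.

Element-by-element contributions:
1: 0
15: 1
16: 1
10: 0
26: 0
27: 0
35: 0
39: 0
Sum: 0 + 1 + 1 + 0 + 0 + 0 + 0 + 0 = 2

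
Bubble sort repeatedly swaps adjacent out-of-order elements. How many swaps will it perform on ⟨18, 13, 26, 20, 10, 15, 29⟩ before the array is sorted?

Adjacent swaps: 9

Minimum adjacent swaps = number of inversions (each swap of adjacent out-of-order elements removes one inversion and no swap can remove more).
Count inversions — for each element, later elements that are smaller:
18: 13, 10, 15 → 3
13: 10 → 1
26: 20, 10, 15 → 3
20: 10, 15 → 2
10: none → 0
15: none → 0
29: none → 0
Total inversions: 3 + 1 + 3 + 2 + 0 + 0 + 0 = 9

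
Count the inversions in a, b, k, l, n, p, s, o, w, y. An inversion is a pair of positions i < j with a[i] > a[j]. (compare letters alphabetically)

2 out-of-order pairs

For each element, count later entries that are smaller:
a → none → 0
b → none → 0
k → none → 0
l → none → 0
n → none → 0
p → o → 1
s → o → 1
o → none → 0
w → none → 0
y → none → 0
Sum: 0 + 0 + 0 + 0 + 0 + 1 + 1 + 0 + 0 + 0 = 2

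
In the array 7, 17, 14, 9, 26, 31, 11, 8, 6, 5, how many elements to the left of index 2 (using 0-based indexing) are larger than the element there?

1

The element at index 2 is 14.
Elements before it: 7, 17
Those larger than 14: 17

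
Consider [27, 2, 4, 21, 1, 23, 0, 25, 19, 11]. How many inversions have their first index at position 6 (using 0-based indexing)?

The element at index 6 is 0.
Elements after it: 25, 19, 11
None of them are smaller than 0.

0 such elements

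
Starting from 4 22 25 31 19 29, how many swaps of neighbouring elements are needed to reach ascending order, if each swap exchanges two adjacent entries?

Each adjacent swap fixes exactly one inversion, so the minimum swap count equals the number of inversions.
Count inversions — for each element, later elements that are smaller:
4: none → 0
22: 19 → 1
25: 19 → 1
31: 19, 29 → 2
19: none → 0
29: none → 0
Total inversions: 0 + 1 + 1 + 2 + 0 + 0 = 4

4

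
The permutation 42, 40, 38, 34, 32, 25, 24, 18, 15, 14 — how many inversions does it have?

Count, for each position, how many later elements it exceeds:
42: 9
40: 8
38: 7
34: 6
32: 5
25: 4
24: 3
18: 2
15: 1
14: 0
Sum: 9 + 8 + 7 + 6 + 5 + 4 + 3 + 2 + 1 + 0 = 45

45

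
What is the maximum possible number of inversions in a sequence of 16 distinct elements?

120 inversions

A reversed (strictly descending) arrangement makes every pair an inversion, giving C(16, 2) inversions.
C(16, 2) = 16·15/2 = 120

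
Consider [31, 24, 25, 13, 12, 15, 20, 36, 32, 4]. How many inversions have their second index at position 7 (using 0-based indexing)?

0 such elements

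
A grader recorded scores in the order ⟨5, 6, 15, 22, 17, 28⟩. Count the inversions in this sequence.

Inversion pairs (indices are 0-based):
(3,4): 22 > 17
That's 1 pair.

Out-of-order pairs: 1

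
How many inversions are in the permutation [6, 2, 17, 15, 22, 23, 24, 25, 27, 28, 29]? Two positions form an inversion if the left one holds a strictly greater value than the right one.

For each element, count later entries that are smaller:
6: 1
2: 0
17: 1
15: 0
22: 0
23: 0
24: 0
25: 0
27: 0
28: 0
29: 0
Sum: 1 + 0 + 1 + 0 + 0 + 0 + 0 + 0 + 0 + 0 + 0 = 2

2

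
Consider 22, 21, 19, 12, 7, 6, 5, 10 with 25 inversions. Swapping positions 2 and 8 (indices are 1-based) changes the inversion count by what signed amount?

-5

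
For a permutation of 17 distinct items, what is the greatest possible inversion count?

A reversed (strictly descending) arrangement makes every pair an inversion, giving C(17, 2) inversions.
C(17, 2) = 17·16/2 = 136

136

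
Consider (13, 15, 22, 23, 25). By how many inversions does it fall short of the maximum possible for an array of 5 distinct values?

10

Maximum inversions for 5 distinct elements is C(5, 2) = 5·4/2 = 10.
Current inversions — for each element, count later smaller elements:
13: 0
15: 0
22: 0
23: 0
25: 0
Current total: 0 + 0 + 0 + 0 + 0 = 0
Shortfall: 10 − 0 = 10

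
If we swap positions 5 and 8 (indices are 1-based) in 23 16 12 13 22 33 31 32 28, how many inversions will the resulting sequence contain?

14 inversions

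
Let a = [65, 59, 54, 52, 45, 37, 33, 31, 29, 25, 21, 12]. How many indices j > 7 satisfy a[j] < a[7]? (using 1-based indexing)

The element at index 7 is 33.
Elements after it: 31, 29, 25, 21, 12
Those smaller than 33: 31, 29, 25, 21, 12

5 such elements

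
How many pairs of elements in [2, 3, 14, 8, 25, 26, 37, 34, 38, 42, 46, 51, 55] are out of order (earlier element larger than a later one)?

Count, for each position, how many later elements it exceeds:
2: 0
3: 0
14: 1
8: 0
25: 0
26: 0
37: 1
34: 0
38: 0
42: 0
46: 0
51: 0
55: 0
Sum: 0 + 0 + 1 + 0 + 0 + 0 + 1 + 0 + 0 + 0 + 0 + 0 + 0 = 2

Out-of-order pairs: 2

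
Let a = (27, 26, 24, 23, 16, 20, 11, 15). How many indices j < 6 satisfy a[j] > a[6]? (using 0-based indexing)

6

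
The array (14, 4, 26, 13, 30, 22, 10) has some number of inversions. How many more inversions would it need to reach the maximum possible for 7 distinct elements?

Maximum inversions for 7 distinct elements is C(7, 2) = 7·6/2 = 21.
Current inversions — for each element, count later smaller elements:
14: 3
4: 0
26: 3
13: 1
30: 2
22: 1
10: 0
Current total: 3 + 0 + 3 + 1 + 2 + 1 + 0 = 10
Shortfall: 21 − 10 = 11

11 inversions short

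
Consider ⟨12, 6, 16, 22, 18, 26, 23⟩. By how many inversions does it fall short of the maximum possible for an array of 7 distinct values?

Maximum inversions for 7 distinct elements is C(7, 2) = 7·6/2 = 21.
Current inversions — for each element, count later smaller elements:
12: 1
6: 0
16: 0
22: 1
18: 0
26: 1
23: 0
Current total: 1 + 0 + 0 + 1 + 0 + 1 + 0 = 3
Shortfall: 21 − 3 = 18

18 inversions short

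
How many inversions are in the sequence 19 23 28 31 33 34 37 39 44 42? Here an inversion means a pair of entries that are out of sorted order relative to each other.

Sweep left to right; for each value list the smaller values that follow it:
19 → none → 0
23 → none → 0
28 → none → 0
31 → none → 0
33 → none → 0
34 → none → 0
37 → none → 0
39 → none → 0
44 → 42 → 1
42 → none → 0
Sum: 0 + 0 + 0 + 0 + 0 + 0 + 0 + 0 + 1 + 0 = 1

Inversions: 1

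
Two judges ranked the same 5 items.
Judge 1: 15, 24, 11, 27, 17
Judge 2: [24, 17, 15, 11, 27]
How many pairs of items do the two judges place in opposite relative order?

Assign each item its position (1..5) in the first ordering, then rewrite the second ordering as that position sequence:
positions: 15→1, 24→2, 11→3, 27→4, 17→5
second ordering as positions: [2, 5, 1, 3, 4]
Discordant pairs = inversions in this position sequence.
2: 1 → 1
5: 1, 3, 4 → 3
1: 0
3: 0
4: 0
Total: 1 + 3 + 0 + 0 + 0 = 4

4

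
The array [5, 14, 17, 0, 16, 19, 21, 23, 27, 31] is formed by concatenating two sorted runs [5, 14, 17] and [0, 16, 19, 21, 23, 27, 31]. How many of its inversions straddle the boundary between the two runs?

Take each right-half value and tally the left-half values above it:
r = 0: 5, 14, 17 → 3
r = 16: 17 → 1
r = 19: none → 0
r = 21: none → 0
r = 23: none → 0
r = 27: none → 0
r = 31: none → 0
Cross-inversions: 3 + 1 + 0 + 0 + 0 + 0 + 0 = 4

Cross-inversions: 4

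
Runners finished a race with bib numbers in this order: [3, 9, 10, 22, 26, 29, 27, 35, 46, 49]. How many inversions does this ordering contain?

Sweep left to right; for each value list the smaller values that follow it:
3: 0
9: 0
10: 0
22: 0
26: 0
29: 1
27: 0
35: 0
46: 0
49: 0
Sum: 0 + 0 + 0 + 0 + 0 + 1 + 0 + 0 + 0 + 0 = 1

1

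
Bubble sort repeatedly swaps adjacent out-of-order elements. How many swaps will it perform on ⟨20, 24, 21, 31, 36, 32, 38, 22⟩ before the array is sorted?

7 swaps

The minimum number of adjacent swaps to sort an array equals its inversion count, since every such swap removes exactly one inversion.
Count inversions — for each element, later elements that are smaller:
20: none → 0
24: 21, 22 → 2
21: none → 0
31: 22 → 1
36: 32, 22 → 2
32: 22 → 1
38: 22 → 1
22: none → 0
Total inversions: 0 + 2 + 0 + 1 + 2 + 1 + 1 + 0 = 7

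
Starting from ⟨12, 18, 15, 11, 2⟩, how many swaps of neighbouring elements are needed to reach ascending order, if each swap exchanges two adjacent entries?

Adjacent swaps: 8

Each adjacent swap fixes exactly one inversion, so the minimum swap count equals the number of inversions.
Count inversions — for each element, later elements that are smaller:
12: 11, 2 → 2
18: 15, 11, 2 → 3
15: 11, 2 → 2
11: 2 → 1
2: none → 0
Total inversions: 2 + 3 + 2 + 1 + 0 = 8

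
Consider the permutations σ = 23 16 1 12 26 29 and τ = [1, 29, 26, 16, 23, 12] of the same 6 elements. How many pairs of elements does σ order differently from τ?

10 discordant pairs

Assign each item its position (1..6) in the first ordering, then rewrite the second ordering as that position sequence:
positions: 23→1, 16→2, 1→3, 12→4, 26→5, 29→6
second ordering as positions: [3, 6, 5, 2, 1, 4]
Discordant pairs = inversions in this position sequence.
3: 2, 1 → 2
6: 5, 2, 1, 4 → 4
5: 2, 1, 4 → 3
2: 1 → 1
1: 0
4: 0
Total: 2 + 4 + 3 + 1 + 0 + 0 = 10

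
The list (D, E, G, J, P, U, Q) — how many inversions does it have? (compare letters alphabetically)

1

Sweep left to right; for each value list the smaller values that follow it:
D: 0
E: 0
G: 0
J: 0
P: 0
U: 1
Q: 0
Sum: 0 + 0 + 0 + 0 + 0 + 1 + 0 = 1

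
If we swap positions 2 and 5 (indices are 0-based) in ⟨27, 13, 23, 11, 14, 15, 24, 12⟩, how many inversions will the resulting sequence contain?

15 inversions

Positions 2 and 5 hold 23 and 15; after swapping, the array is [27, 13, 15, 11, 14, 23, 24, 12].
Element-by-element contributions:
27: 7
13: 2
15: 3
11: 0
14: 1
23: 1
24: 1
12: 0
Sum: 7 + 2 + 3 + 0 + 1 + 1 + 1 + 0 = 15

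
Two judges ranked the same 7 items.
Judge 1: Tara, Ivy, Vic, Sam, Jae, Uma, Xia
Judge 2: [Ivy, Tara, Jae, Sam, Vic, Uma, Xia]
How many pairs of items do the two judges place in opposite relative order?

4 discordant pairs

Assign each item its position (1..7) in the first ordering, then rewrite the second ordering as that position sequence:
positions: Tara→1, Ivy→2, Vic→3, Sam→4, Jae→5, Uma→6, Xia→7
second ordering as positions: [2, 1, 5, 4, 3, 6, 7]
Discordant pairs = inversions in this position sequence.
2: 1 → 1
1: 0
5: 4, 3 → 2
4: 3 → 1
3: 0
6: 0
7: 0
Total: 1 + 0 + 2 + 1 + 0 + 0 + 0 = 4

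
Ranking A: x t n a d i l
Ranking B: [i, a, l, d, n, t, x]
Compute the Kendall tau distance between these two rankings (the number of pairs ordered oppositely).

Assign each item its position (1..7) in the first ordering, then rewrite the second ordering as that position sequence:
positions: x→1, t→2, n→3, a→4, d→5, i→6, l→7
second ordering as positions: [6, 4, 7, 5, 3, 2, 1]
Discordant pairs = inversions in this position sequence.
6: 4, 5, 3, 2, 1 → 5
4: 3, 2, 1 → 3
7: 5, 3, 2, 1 → 4
5: 3, 2, 1 → 3
3: 2, 1 → 2
2: 1 → 1
1: 0
Total: 5 + 3 + 4 + 3 + 2 + 1 + 0 = 18

18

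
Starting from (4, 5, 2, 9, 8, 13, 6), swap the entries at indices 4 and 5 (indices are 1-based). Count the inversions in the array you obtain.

5

Positions 4 and 5 hold 9 and 8; after swapping, the array is [4, 5, 2, 8, 9, 13, 6].
Count, for each position, how many later elements it exceeds:
4 → 2 → 1
5 → 2 → 1
2 → none → 0
8 → 6 → 1
9 → 6 → 1
13 → 6 → 1
6 → none → 0
Sum: 1 + 1 + 0 + 1 + 1 + 1 + 0 = 5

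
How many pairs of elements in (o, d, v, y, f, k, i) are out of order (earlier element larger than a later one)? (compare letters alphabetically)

11

Sweep left to right; for each value list the smaller values that follow it:
o → d, f, k, i → 4
d → none → 0
v → f, k, i → 3
y → f, k, i → 3
f → none → 0
k → i → 1
i → none → 0
Sum: 4 + 0 + 3 + 3 + 0 + 1 + 0 = 11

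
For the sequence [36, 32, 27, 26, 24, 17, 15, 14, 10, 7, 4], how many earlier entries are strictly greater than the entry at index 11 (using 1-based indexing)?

10

The element at index 11 is 4.
Elements before it: 36, 32, 27, 26, 24, 17, 15, 14, 10, 7
Those larger than 4: 36, 32, 27, 26, 24, 17, 15, 14, 10, 7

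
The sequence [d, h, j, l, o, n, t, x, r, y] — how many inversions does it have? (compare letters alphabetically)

Count, for each position, how many later elements it exceeds:
d: 0
h: 0
j: 0
l: 0
o: 1
n: 0
t: 1
x: 1
r: 0
y: 0
Sum: 0 + 0 + 0 + 0 + 1 + 0 + 1 + 1 + 0 + 0 = 3

3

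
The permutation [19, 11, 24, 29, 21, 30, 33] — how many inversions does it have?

3

Out-of-order index pairs (1-indexed):
(1,2): 19 > 11
(3,5): 24 > 21
(4,5): 29 > 21
That's 3 pairs.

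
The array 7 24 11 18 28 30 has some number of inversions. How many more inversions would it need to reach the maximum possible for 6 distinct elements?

Maximum inversions for 6 distinct elements is C(6, 2) = 6·5/2 = 15.
Current inversions — for each element, count later smaller elements:
7: 0
24: 2
11: 0
18: 0
28: 0
30: 0
Current total: 0 + 2 + 0 + 0 + 0 + 0 = 2
Shortfall: 15 − 2 = 13

13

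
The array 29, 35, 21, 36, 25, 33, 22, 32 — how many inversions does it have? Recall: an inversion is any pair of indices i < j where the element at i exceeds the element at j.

15 inversions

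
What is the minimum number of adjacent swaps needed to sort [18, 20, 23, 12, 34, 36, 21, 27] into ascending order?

Each adjacent swap fixes exactly one inversion, so the minimum swap count equals the number of inversions.
Count inversions — for each element, later elements that are smaller:
18: 12 → 1
20: 12 → 1
23: 12, 21 → 2
12: none → 0
34: 21, 27 → 2
36: 21, 27 → 2
21: none → 0
27: none → 0
Total inversions: 1 + 1 + 2 + 0 + 2 + 2 + 0 + 0 = 8

8 swaps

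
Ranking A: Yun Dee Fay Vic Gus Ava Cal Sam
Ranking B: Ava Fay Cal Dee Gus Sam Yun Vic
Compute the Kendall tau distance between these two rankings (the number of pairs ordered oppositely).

Assign each item its position (1..8) in the first ordering, then rewrite the second ordering as that position sequence:
positions: Yun→1, Dee→2, Fay→3, Vic→4, Gus→5, Ava→6, Cal→7, Sam→8
second ordering as positions: [6, 3, 7, 2, 5, 8, 1, 4]
Discordant pairs = inversions in this position sequence.
6: 3, 2, 5, 1, 4 → 5
3: 2, 1 → 2
7: 2, 5, 1, 4 → 4
2: 1 → 1
5: 1, 4 → 2
8: 1, 4 → 2
1: 0
4: 0
Total: 5 + 2 + 4 + 1 + 2 + 2 + 0 + 0 = 16

There are 16 discordant pairs.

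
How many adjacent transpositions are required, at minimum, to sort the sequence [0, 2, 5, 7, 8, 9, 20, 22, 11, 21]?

There are 3 adjacent swaps.

The minimum number of adjacent swaps to sort an array equals its inversion count, since every such swap removes exactly one inversion.
Count inversions — for each element, later elements that are smaller:
0: none → 0
2: none → 0
5: none → 0
7: none → 0
8: none → 0
9: none → 0
20: 11 → 1
22: 11, 21 → 2
11: none → 0
21: none → 0
Total inversions: 0 + 0 + 0 + 0 + 0 + 0 + 1 + 2 + 0 + 0 = 3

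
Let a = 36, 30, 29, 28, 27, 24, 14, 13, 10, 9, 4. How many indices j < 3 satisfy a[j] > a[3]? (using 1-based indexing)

2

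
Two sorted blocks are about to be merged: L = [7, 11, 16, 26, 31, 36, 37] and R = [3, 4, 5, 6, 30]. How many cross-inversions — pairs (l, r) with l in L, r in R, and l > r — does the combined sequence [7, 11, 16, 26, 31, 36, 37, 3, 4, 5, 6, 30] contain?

Count, for every r in R, how many entries of L exceed r:
r = 3: 7, 11, 16, 26, 31, 36, 37 → 7
r = 4: 7, 11, 16, 26, 31, 36, 37 → 7
r = 5: 7, 11, 16, 26, 31, 36, 37 → 7
r = 6: 7, 11, 16, 26, 31, 36, 37 → 7
r = 30: 31, 36, 37 → 3
Cross-inversions: 7 + 7 + 7 + 7 + 3 = 31

31 cross-inversions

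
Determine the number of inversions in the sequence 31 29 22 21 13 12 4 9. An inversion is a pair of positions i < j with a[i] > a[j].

27 inversions

Count, for each position, how many later elements it exceeds:
31: 7
29: 6
22: 5
21: 4
13: 3
12: 2
4: 0
9: 0
Sum: 7 + 6 + 5 + 4 + 3 + 2 + 0 + 0 = 27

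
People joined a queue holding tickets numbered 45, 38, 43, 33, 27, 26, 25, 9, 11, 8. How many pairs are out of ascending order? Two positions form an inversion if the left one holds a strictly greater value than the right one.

Element-by-element contributions:
45: 9
38: 7
43: 7
33: 6
27: 5
26: 4
25: 3
9: 1
11: 1
8: 0
Sum: 9 + 7 + 7 + 6 + 5 + 4 + 3 + 1 + 1 + 0 = 43

43 inversions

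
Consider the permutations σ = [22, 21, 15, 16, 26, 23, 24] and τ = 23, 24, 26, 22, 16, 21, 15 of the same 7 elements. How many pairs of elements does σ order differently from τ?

There are 16 discordant pairs.

Assign each item its position (1..7) in the first ordering, then rewrite the second ordering as that position sequence:
positions: 22→1, 21→2, 15→3, 16→4, 26→5, 23→6, 24→7
second ordering as positions: [6, 7, 5, 1, 4, 2, 3]
Discordant pairs = inversions in this position sequence.
6: 5, 1, 4, 2, 3 → 5
7: 5, 1, 4, 2, 3 → 5
5: 1, 4, 2, 3 → 4
1: 0
4: 2, 3 → 2
2: 0
3: 0
Total: 5 + 5 + 4 + 0 + 2 + 0 + 0 = 16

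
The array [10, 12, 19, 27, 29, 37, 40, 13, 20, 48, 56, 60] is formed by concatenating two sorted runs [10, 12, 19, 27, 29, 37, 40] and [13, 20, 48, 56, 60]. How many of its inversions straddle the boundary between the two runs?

Take each right-half value and tally the left-half values above it:
r = 13: 19, 27, 29, 37, 40 → 5
r = 20: 27, 29, 37, 40 → 4
r = 48: none → 0
r = 56: none → 0
r = 60: none → 0
Cross-inversions: 5 + 4 + 0 + 0 + 0 = 9

9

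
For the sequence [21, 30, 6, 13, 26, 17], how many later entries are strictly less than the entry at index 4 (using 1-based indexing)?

0

The element at index 4 is 13.
Elements after it: 26, 17
None of them are smaller than 13.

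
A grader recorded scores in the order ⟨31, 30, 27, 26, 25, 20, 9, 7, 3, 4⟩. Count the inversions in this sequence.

44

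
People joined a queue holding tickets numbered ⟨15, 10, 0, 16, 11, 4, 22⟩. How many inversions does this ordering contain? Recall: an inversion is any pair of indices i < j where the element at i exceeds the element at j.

9

Sweep left to right; for each value list the smaller values that follow it:
15 → 10, 0, 11, 4 → 4
10 → 0, 4 → 2
0 → none → 0
16 → 11, 4 → 2
11 → 4 → 1
4 → none → 0
22 → none → 0
Sum: 4 + 2 + 0 + 2 + 1 + 0 + 0 = 9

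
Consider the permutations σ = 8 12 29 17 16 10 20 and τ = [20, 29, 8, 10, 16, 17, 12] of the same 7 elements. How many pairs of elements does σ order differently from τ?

Assign each item its position (1..7) in the first ordering, then rewrite the second ordering as that position sequence:
positions: 8→1, 12→2, 29→3, 17→4, 16→5, 10→6, 20→7
second ordering as positions: [7, 3, 1, 6, 5, 4, 2]
Discordant pairs = inversions in this position sequence.
7: 3, 1, 6, 5, 4, 2 → 6
3: 1, 2 → 2
1: 0
6: 5, 4, 2 → 3
5: 4, 2 → 2
4: 2 → 1
2: 0
Total: 6 + 2 + 0 + 3 + 2 + 1 + 0 = 14

14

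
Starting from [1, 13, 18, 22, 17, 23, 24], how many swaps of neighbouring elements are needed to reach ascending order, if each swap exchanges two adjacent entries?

2 swaps

The minimum number of adjacent swaps to sort an array equals its inversion count, since every such swap removes exactly one inversion.
Count inversions — for each element, later elements that are smaller:
1: none → 0
13: none → 0
18: 17 → 1
22: 17 → 1
17: none → 0
23: none → 0
24: none → 0
Total inversions: 0 + 0 + 1 + 1 + 0 + 0 + 0 = 2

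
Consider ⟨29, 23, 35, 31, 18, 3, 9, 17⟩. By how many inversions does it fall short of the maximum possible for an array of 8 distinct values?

Maximum inversions for 8 distinct elements is C(8, 2) = 8·7/2 = 28.
Current inversions — for each element, count later smaller elements:
29: 5
23: 4
35: 5
31: 4
18: 3
3: 0
9: 0
17: 0
Current total: 5 + 4 + 5 + 4 + 3 + 0 + 0 + 0 = 21
Shortfall: 28 − 21 = 7

7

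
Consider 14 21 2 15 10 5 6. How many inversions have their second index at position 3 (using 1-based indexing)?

2

The element at index 3 is 2.
Elements before it: 14, 21
Those larger than 2: 14, 21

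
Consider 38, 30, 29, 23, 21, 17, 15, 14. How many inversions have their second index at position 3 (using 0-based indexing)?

3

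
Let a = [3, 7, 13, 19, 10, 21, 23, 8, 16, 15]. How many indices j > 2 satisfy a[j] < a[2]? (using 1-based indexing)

The element at index 2 is 7.
Elements after it: 13, 19, 10, 21, 23, 8, 16, 15
None of them are smaller than 7.

0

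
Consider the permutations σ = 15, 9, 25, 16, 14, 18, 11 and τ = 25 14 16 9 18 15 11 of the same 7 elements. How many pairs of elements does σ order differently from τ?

9 discordant pairs

Assign each item its position (1..7) in the first ordering, then rewrite the second ordering as that position sequence:
positions: 15→1, 9→2, 25→3, 16→4, 14→5, 18→6, 11→7
second ordering as positions: [3, 5, 4, 2, 6, 1, 7]
Discordant pairs = inversions in this position sequence.
3: 2, 1 → 2
5: 4, 2, 1 → 3
4: 2, 1 → 2
2: 1 → 1
6: 1 → 1
1: 0
7: 0
Total: 2 + 3 + 2 + 1 + 1 + 0 + 0 = 9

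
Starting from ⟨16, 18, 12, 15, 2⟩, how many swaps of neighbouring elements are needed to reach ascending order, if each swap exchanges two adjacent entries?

8 adjacent swaps

The minimum number of adjacent swaps to sort an array equals its inversion count, since every such swap removes exactly one inversion.
Count inversions — for each element, later elements that are smaller:
16: 12, 15, 2 → 3
18: 12, 15, 2 → 3
12: 2 → 1
15: 2 → 1
2: none → 0
Total inversions: 3 + 3 + 1 + 1 + 0 = 8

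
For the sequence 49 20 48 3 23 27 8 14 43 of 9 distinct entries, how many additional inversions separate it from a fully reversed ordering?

15

Maximum inversions for 9 distinct elements is C(9, 2) = 9·8/2 = 36.
Current inversions — for each element, count later smaller elements:
49: 8
20: 3
48: 6
3: 0
23: 2
27: 2
8: 0
14: 0
43: 0
Current total: 8 + 3 + 6 + 0 + 2 + 2 + 0 + 0 + 0 = 21
Shortfall: 36 − 21 = 15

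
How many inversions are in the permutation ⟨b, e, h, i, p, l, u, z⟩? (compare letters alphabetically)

Inversions: 1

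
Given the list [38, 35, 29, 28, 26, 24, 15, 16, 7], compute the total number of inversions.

35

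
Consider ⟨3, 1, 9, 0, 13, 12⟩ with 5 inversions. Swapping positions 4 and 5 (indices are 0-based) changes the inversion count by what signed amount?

Positions 4 and 5 hold 13 and 12; after swapping, the array is [3, 1, 9, 0, 12, 13].
Element-by-element contributions:
3: 2
1: 1
9: 1
0: 0
12: 0
13: 0
Sum: 2 + 1 + 1 + 0 + 0 + 0 = 4
Change: 4 − 5 = -1

-1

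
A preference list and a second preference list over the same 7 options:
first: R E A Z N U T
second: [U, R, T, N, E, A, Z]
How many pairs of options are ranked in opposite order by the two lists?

Assign each item its position (1..7) in the first ordering, then rewrite the second ordering as that position sequence:
positions: R→1, E→2, A→3, Z→4, N→5, U→6, T→7
second ordering as positions: [6, 1, 7, 5, 2, 3, 4]
Discordant pairs = inversions in this position sequence.
6: 1, 5, 2, 3, 4 → 5
1: 0
7: 5, 2, 3, 4 → 4
5: 2, 3, 4 → 3
2: 0
3: 0
4: 0
Total: 5 + 0 + 4 + 3 + 0 + 0 + 0 = 12

12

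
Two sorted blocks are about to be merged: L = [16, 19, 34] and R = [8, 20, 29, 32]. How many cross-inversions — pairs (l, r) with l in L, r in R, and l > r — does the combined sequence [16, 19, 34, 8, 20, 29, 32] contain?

Count, for every r in R, how many entries of L exceed r:
r = 8: 16, 19, 34 → 3
r = 20: 34 → 1
r = 29: 34 → 1
r = 32: 34 → 1
Cross-inversions: 3 + 1 + 1 + 1 = 6

6 cross-inversions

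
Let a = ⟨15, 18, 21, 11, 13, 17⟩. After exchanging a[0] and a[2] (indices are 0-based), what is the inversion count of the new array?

Positions 0 and 2 hold 15 and 21; after swapping, the array is [21, 18, 15, 11, 13, 17].
Element-by-element contributions:
21 → 18, 15, 11, 13, 17 → 5
18 → 15, 11, 13, 17 → 4
15 → 11, 13 → 2
11 → none → 0
13 → none → 0
17 → none → 0
Sum: 5 + 4 + 2 + 0 + 0 + 0 = 11

11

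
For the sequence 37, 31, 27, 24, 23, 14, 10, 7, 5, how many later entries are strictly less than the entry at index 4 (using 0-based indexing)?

4

The element at index 4 is 23.
Elements after it: 14, 10, 7, 5
Those smaller than 23: 14, 10, 7, 5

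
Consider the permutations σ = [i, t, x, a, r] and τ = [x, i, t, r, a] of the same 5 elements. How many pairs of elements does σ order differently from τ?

3 discordant pairs

Assign each item its position (1..5) in the first ordering, then rewrite the second ordering as that position sequence:
positions: i→1, t→2, x→3, a→4, r→5
second ordering as positions: [3, 1, 2, 5, 4]
Discordant pairs = inversions in this position sequence.
3: 1, 2 → 2
1: 0
2: 0
5: 4 → 1
4: 0
Total: 2 + 0 + 0 + 1 + 0 = 3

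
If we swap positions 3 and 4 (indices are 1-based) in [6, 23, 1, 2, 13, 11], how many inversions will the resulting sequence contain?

Positions 3 and 4 hold 1 and 2; after swapping, the array is [6, 23, 2, 1, 13, 11].
Sweep left to right; for each value list the smaller values that follow it:
6 → 2, 1 → 2
23 → 2, 1, 13, 11 → 4
2 → 1 → 1
1 → none → 0
13 → 11 → 1
11 → none → 0
Sum: 2 + 4 + 1 + 0 + 1 + 0 = 8

Inversions: 8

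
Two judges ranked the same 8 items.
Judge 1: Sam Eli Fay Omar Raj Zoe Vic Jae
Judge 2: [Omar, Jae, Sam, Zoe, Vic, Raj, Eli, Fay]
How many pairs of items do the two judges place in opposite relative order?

Discordant pairs: 17

Assign each item its position (1..8) in the first ordering, then rewrite the second ordering as that position sequence:
positions: Sam→1, Eli→2, Fay→3, Omar→4, Raj→5, Zoe→6, Vic→7, Jae→8
second ordering as positions: [4, 8, 1, 6, 7, 5, 2, 3]
Discordant pairs = inversions in this position sequence.
4: 1, 2, 3 → 3
8: 1, 6, 7, 5, 2, 3 → 6
1: 0
6: 5, 2, 3 → 3
7: 5, 2, 3 → 3
5: 2, 3 → 2
2: 0
3: 0
Total: 3 + 6 + 0 + 3 + 3 + 2 + 0 + 0 = 17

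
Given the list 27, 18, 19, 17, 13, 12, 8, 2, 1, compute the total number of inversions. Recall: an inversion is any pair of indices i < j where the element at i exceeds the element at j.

35 out-of-order pairs

For each element, count later entries that are smaller:
27: 8
18: 6
19: 6
17: 5
13: 4
12: 3
8: 2
2: 1
1: 0
Sum: 8 + 6 + 6 + 5 + 4 + 3 + 2 + 1 + 0 = 35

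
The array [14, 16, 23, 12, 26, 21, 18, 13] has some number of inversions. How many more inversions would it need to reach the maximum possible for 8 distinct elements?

14 inversions short

Maximum inversions for 8 distinct elements is C(8, 2) = 8·7/2 = 28.
Current inversions — for each element, count later smaller elements:
14: 2
16: 2
23: 4
12: 0
26: 3
21: 2
18: 1
13: 0
Current total: 2 + 2 + 4 + 0 + 3 + 2 + 1 + 0 = 14
Shortfall: 28 − 14 = 14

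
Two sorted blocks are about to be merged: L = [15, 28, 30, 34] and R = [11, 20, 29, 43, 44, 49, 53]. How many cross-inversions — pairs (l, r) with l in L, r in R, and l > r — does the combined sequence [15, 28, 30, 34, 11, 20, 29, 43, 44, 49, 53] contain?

9

Count, for every r in R, how many entries of L exceed r:
r = 11: 15, 28, 30, 34 → 4
r = 20: 28, 30, 34 → 3
r = 29: 30, 34 → 2
r = 43: none → 0
r = 44: none → 0
r = 49: none → 0
r = 53: none → 0
Cross-inversions: 4 + 3 + 2 + 0 + 0 + 0 + 0 = 9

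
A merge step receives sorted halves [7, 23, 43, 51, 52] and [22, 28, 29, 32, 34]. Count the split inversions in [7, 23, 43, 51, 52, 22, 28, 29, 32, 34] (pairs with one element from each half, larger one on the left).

16

For each element r of the right run, count left-run elements greater than r:
r = 22: 23, 43, 51, 52 → 4
r = 28: 43, 51, 52 → 3
r = 29: 43, 51, 52 → 3
r = 32: 43, 51, 52 → 3
r = 34: 43, 51, 52 → 3
Cross-inversions: 4 + 3 + 3 + 3 + 3 = 16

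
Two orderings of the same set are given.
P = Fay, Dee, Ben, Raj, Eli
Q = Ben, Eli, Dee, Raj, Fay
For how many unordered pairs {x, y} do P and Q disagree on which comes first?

Assign each item its position (1..5) in the first ordering, then rewrite the second ordering as that position sequence:
positions: Fay→1, Dee→2, Ben→3, Raj→4, Eli→5
second ordering as positions: [3, 5, 2, 4, 1]
Discordant pairs = inversions in this position sequence.
3: 2, 1 → 2
5: 2, 4, 1 → 3
2: 1 → 1
4: 1 → 1
1: 0
Total: 2 + 3 + 1 + 1 + 0 = 7

Disagreeing pairs: 7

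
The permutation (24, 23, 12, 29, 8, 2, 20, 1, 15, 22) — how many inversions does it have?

29

Count, for each position, how many later elements it exceeds:
24 → 23, 12, 8, 2, 20, 1, 15, 22 → 8
23 → 12, 8, 2, 20, 1, 15, 22 → 7
12 → 8, 2, 1 → 3
29 → 8, 2, 20, 1, 15, 22 → 6
8 → 2, 1 → 2
2 → 1 → 1
20 → 1, 15 → 2
1 → none → 0
15 → none → 0
22 → none → 0
Sum: 8 + 7 + 3 + 6 + 2 + 1 + 2 + 0 + 0 + 0 = 29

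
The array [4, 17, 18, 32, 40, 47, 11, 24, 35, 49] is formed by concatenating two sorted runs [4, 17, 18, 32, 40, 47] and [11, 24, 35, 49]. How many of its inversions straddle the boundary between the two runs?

Count, for every r in R, how many entries of L exceed r:
r = 11: 17, 18, 32, 40, 47 → 5
r = 24: 32, 40, 47 → 3
r = 35: 40, 47 → 2
r = 49: none → 0
Cross-inversions: 5 + 3 + 2 + 0 = 10

Cross-inversions: 10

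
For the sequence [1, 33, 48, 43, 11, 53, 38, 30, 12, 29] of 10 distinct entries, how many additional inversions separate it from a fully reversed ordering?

21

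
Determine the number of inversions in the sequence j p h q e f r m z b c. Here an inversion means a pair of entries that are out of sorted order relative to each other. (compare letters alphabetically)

31 out-of-order pairs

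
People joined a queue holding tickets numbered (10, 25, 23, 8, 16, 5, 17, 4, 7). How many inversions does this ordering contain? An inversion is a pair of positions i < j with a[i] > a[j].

There are 26 inversions.

Count, for each position, how many later elements it exceeds:
10 → 8, 5, 4, 7 → 4
25 → 23, 8, 16, 5, 17, 4, 7 → 7
23 → 8, 16, 5, 17, 4, 7 → 6
8 → 5, 4, 7 → 3
16 → 5, 4, 7 → 3
5 → 4 → 1
17 → 4, 7 → 2
4 → none → 0
7 → none → 0
Sum: 4 + 7 + 6 + 3 + 3 + 1 + 2 + 0 + 0 = 26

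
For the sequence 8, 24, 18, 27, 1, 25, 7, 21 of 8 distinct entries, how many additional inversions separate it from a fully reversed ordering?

Maximum inversions for 8 distinct elements is C(8, 2) = 8·7/2 = 28.
Current inversions — for each element, count later smaller elements:
8: 2
24: 4
18: 2
27: 4
1: 0
25: 2
7: 0
21: 0
Current total: 2 + 4 + 2 + 4 + 0 + 2 + 0 + 0 = 14
Shortfall: 28 − 14 = 14

14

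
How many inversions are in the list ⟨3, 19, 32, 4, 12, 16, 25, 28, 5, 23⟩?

Count, for each position, how many later elements it exceeds:
3 → none → 0
19 → 4, 12, 16, 5 → 4
32 → 4, 12, 16, 25, 28, 5, 23 → 7
4 → none → 0
12 → 5 → 1
16 → 5 → 1
25 → 5, 23 → 2
28 → 5, 23 → 2
5 → none → 0
23 → none → 0
Sum: 0 + 4 + 7 + 0 + 1 + 1 + 2 + 2 + 0 + 0 = 17

17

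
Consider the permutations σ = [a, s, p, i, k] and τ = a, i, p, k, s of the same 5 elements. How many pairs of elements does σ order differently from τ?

Discordant pairs: 4

Assign each item its position (1..5) in the first ordering, then rewrite the second ordering as that position sequence:
positions: a→1, s→2, p→3, i→4, k→5
second ordering as positions: [1, 4, 3, 5, 2]
Discordant pairs = inversions in this position sequence.
1: 0
4: 3, 2 → 2
3: 2 → 1
5: 2 → 1
2: 0
Total: 0 + 2 + 1 + 1 + 0 = 4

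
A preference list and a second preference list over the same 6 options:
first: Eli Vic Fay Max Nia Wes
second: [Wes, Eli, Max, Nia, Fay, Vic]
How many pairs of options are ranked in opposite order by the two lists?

Pairs: 10

Assign each item its position (1..6) in the first ordering, then rewrite the second ordering as that position sequence:
positions: Eli→1, Vic→2, Fay→3, Max→4, Nia→5, Wes→6
second ordering as positions: [6, 1, 4, 5, 3, 2]
Discordant pairs = inversions in this position sequence.
6: 1, 4, 5, 3, 2 → 5
1: 0
4: 3, 2 → 2
5: 3, 2 → 2
3: 2 → 1
2: 0
Total: 5 + 0 + 2 + 2 + 1 + 0 = 10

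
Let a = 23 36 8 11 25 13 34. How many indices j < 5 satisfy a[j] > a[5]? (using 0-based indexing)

3

The element at index 5 is 13.
Elements before it: 23, 36, 8, 11, 25
Those larger than 13: 23, 36, 25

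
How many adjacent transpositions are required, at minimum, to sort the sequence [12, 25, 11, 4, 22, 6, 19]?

12

The minimum number of adjacent swaps to sort an array equals its inversion count, since every such swap removes exactly one inversion.
Count inversions — for each element, later elements that are smaller:
12: 11, 4, 6 → 3
25: 11, 4, 22, 6, 19 → 5
11: 4, 6 → 2
4: none → 0
22: 6, 19 → 2
6: none → 0
19: none → 0
Total inversions: 3 + 5 + 2 + 0 + 2 + 0 + 0 = 12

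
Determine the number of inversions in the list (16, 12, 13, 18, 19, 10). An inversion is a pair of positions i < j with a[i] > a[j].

Inversion pairs (indices are 0-based):
(0,1): 16 > 12
(0,2): 16 > 13
(0,5): 16 > 10
(1,5): 12 > 10
(2,5): 13 > 10
(3,5): 18 > 10
(4,5): 19 > 10
That's 7 pairs.

7 inversions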